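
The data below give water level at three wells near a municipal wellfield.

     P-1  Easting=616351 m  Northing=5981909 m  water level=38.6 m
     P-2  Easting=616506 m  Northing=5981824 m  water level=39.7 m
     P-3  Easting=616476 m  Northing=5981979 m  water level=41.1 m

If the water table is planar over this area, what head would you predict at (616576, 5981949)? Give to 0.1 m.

42.1 m

With h = a·x + b·y + c and P-1 as origin, the differences give:
  155·a + (-85)·b = +1.1
  125·a + 70·b = +2.5
Eliminate b (×70 and ×(-85), subtract): 21475·a = 289.50 → a = ∂h/∂x = +0.01348
Back-substitute: b = ∂h/∂y = +0.01164.
h(616576, 5981949) = 38.6 + (+0.01348)·(225) + (+0.01164)·(40) = 38.6 +3.033 +0.466 = 42.099 m.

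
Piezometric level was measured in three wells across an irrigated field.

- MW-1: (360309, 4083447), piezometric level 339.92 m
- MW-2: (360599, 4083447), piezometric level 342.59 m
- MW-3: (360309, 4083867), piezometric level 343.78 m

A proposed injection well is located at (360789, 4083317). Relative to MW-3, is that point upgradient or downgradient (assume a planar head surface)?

∂h/∂x = (342.59 − 339.92) / (360599 − 360309) = +0.009207
∂h/∂y = (343.78 − 339.92) / (4083867 − 4083447) = +0.009190
Head at (360789, 4083317) = 339.92 + (+0.009207)·(480) + (+0.009190)·(-130) = 343.14 m.
That is lower than the 343.78 m at MW-3, so the point is downgradient.

downgradient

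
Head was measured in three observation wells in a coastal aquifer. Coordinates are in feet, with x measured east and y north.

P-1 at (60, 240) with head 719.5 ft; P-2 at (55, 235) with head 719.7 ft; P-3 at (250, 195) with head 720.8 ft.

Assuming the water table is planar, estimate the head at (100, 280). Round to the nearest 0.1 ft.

717.9 ft

Taking P-1 as reference: P-2−P-1 = (-5, -5, +0.2); P-3−P-1 = (190, -45, +1.3).
Determinant of the coordinate differences = (-5)·(-45) − 190·(-5) = 1175.
∂h/∂x = [(+0.2)·(-45) − (+1.3)·(-5)] / 1175 = -0.002128
∂h/∂y = [(-5)·(+1.3) − 190·(+0.2)] / 1175 = -0.03787
h(100, 280) = 719.5 + (-0.002128)·(40) + (-0.03787)·(40) = 719.5 -0.085 -1.515 = 717.900 ft.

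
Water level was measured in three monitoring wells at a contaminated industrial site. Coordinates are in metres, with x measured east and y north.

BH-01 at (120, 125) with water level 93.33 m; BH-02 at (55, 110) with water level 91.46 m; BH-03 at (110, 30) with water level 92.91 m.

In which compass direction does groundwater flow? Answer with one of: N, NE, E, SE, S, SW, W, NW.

W

With h = a·x + b·y + c and BH-01 as origin, the differences give:
  (-65)·a + (-15)·b = -1.87
  (-10)·a + (-95)·b = -0.42
Eliminate b (×(-95) and ×(-15), subtract): 6025·a = 171.350 → a = ∂h/∂x = +0.02844
Back-substitute: b = ∂h/∂y = +0.001427.
Flow = −∇h = (-0.02844 east, -0.001427 north), which points west.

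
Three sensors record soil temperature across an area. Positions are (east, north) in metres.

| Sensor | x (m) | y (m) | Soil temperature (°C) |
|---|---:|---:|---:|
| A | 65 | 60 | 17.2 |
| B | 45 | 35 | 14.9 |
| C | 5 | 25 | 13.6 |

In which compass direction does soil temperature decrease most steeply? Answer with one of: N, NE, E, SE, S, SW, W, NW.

Taking A as reference: B−A = (-20, -25, -2.3); C−A = (-60, -35, -3.6).
Determinant of the coordinate differences = (-20)·(-35) − (-60)·(-25) = -800.
∂T/∂x = [(-2.3)·(-35) − (-3.6)·(-25)] / -800 = +0.01188
∂T/∂y = [(-20)·(-3.6) − (-60)·(-2.3)] / -800 = +0.08250
Steepest decrease is along −∇f = (-0.01188 E, -0.08250 N) → south.

S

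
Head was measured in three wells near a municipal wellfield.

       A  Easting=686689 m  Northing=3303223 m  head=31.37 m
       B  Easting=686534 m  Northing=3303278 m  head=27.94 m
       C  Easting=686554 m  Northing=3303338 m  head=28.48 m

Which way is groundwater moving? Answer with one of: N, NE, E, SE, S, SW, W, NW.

W

With h = a·x + b·y + c and A as origin, the differences give:
  (-155)·a + 55·b = -3.43
  (-135)·a + 115·b = -2.89
Eliminate b (×115 and ×55, subtract): -10400·a = -235.500 → a = ∂h/∂x = +0.02264
Back-substitute: b = ∂h/∂y = +0.001452.
Flow = −∇h = (-0.02264 east, -0.001452 north), which points west.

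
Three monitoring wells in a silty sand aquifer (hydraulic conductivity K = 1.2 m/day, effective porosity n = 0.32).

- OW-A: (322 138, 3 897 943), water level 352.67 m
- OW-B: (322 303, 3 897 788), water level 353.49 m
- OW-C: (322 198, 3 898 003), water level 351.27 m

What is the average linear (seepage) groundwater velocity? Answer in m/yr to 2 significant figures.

23 m/yr

With h = a·x + b·y + c and OW-A as origin, the differences give:
  165·a + (-155)·b = +0.82
  60·a + 60·b = -1.40
Eliminate b (×60 and ×(-155), subtract): 19200·a = -167.800 → a = ∂h/∂x = -0.008740
Back-substitute: b = ∂h/∂y = -0.01459.
|∇h| = √(-0.008740² + -0.01459²) = 0.01701
Seepage velocity v = K·i/n = 1.2 × 0.01701 / 0.32 = 0.06379 m/day = 23.3 m/yr.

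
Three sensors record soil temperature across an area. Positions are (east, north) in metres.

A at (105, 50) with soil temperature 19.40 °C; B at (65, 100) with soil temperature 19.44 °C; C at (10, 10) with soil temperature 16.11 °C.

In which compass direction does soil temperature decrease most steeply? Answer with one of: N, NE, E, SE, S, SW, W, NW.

SW

Taking A as reference: B−A = (-40, 50, +0.04); C−A = (-95, -40, -3.29).
Solve a·Δx + b·Δy = ΔT: det = (-40)·(-40) − (-95)·50 = 6350.
∂T/∂x = [(+0.04)·(-40) − (-3.29)·50] / 6350 = +0.02565
∂T/∂y = [(-40)·(-3.29) − (-95)·(+0.04)] / 6350 = +0.02132
Steepest decrease is along −∇f = (-0.02565 E, -0.02132 N) → southwest.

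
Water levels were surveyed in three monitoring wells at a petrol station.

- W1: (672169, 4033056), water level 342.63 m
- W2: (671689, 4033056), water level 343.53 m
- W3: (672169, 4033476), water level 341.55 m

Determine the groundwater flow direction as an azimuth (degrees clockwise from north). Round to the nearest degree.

036°

∂h/∂x = (343.53 − 342.63) / (671689 − 672169) = -0.001875
∂h/∂y = (341.55 − 342.63) / (4033476 − 4033056) = -0.002571
Flow direction (−∇h) has components (+0.001875 E, +0.002571 N).
Azimuth = atan2(E, N) = atan2(+0.001875, +0.002571) = 36.1° ≈ 036°.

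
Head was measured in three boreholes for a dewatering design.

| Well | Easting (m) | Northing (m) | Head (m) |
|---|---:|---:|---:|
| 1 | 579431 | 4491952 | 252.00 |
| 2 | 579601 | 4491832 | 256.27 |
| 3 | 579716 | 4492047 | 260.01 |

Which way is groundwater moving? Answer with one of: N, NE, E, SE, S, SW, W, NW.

W

Differences from 1: to 2 (Δx, Δy, Δh) = (170, -120, +4.27); to 3 = (285, 95, +8.01).
Determinant of the coordinate differences = 170·95 − 285·(-120) = 50350.
∂h/∂x = [(+4.27)·95 − (+8.01)·(-120)] / 50350 = +0.02715
∂h/∂y = [170·(+8.01) − 285·(+4.27)] / 50350 = +0.002875
Flow = −∇h = (-0.02715 east, -0.002875 north), which points west.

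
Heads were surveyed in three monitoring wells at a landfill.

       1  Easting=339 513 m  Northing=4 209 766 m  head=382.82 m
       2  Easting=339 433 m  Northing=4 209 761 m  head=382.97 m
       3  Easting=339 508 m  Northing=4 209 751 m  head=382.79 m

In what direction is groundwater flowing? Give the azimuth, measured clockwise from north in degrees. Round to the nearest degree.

Taking 1 as reference: 2−1 = (-80, -5, +0.15); 3−1 = (-5, -15, -0.03).
Determinant of the coordinate differences = (-80)·(-15) − (-5)·(-5) = 1175.
∂h/∂x = [(+0.15)·(-15) − (-0.03)·(-5)] / 1175 = -0.002043
∂h/∂y = [(-80)·(-0.03) − (-5)·(+0.15)] / 1175 = +0.002681
Flow direction (−∇h) has components (+0.002043 E, -0.002681 N).
Azimuth = atan2(E, N) = atan2(+0.002043, -0.002681) = 142.7° ≈ 143°.

143°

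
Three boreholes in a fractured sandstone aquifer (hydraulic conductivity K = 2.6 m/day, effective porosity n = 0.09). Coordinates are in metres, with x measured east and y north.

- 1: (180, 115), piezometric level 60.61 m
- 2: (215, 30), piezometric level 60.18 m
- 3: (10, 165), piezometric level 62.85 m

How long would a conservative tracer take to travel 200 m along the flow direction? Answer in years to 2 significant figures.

1.4 years

Differences from 1: to 2 (Δx, Δy, Δh) = (35, -85, -0.43); to 3 = (-170, 50, +2.24).
Determinant of the coordinate differences = 35·50 − (-170)·(-85) = -12700.
∂h/∂x = [(-0.43)·50 − (+2.24)·(-85)] / -12700 = -0.01330
∂h/∂y = [35·(+2.24) − (-170)·(-0.43)] / -12700 = -0.0004173
|∇h| = √(-0.01330² + -0.0004173²) = 0.01331
Seepage velocity v = K·i/n = 2.6 × 0.01331 / 0.09 = 0.3845 m/day.
t = 200 / 0.3845 = 520.2 days = 1.42 years.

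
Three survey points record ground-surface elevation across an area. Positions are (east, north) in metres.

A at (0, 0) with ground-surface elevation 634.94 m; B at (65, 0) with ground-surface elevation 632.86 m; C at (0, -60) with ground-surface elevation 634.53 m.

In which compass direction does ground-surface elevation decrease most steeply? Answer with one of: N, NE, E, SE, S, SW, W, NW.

∂z/∂x = (632.86 − 634.94) / (65 − 0) = -0.03200
∂z/∂y = (634.53 − 634.94) / (-60 − 0) = +0.006833
Steepest decrease is along −∇f = (+0.03200 E, -0.006833 N) → east.

E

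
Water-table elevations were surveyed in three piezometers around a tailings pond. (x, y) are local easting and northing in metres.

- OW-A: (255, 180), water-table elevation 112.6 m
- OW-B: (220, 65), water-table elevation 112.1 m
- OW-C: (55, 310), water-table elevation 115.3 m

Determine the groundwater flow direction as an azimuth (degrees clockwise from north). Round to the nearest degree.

Differences from OW-A: to OW-B (Δx, Δy, Δh) = (-35, -115, -0.5); to OW-C = (-200, 130, +2.7).
Solve a·Δx + b·Δy = Δh: det = (-35)·130 − (-200)·(-115) = -27550.
∂h/∂x = [(-0.5)·130 − (+2.7)·(-115)] / -27550 = -0.008911
∂h/∂y = [(-35)·(+2.7) − (-200)·(-0.5)] / -27550 = +0.007060
Flow direction (−∇h) has components (+0.008911 E, -0.007060 N).
Azimuth = atan2(E, N) = atan2(+0.008911, -0.007060) = 128.4° ≈ 128°.

128°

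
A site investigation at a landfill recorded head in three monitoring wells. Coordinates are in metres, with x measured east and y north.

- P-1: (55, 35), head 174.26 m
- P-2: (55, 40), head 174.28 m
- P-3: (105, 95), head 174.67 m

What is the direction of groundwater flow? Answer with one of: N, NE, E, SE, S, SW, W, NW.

With h = a·x + b·y + c and P-1 as origin, the differences give:
  0·a + 5·b = +0.02
  50·a + 60·b = +0.41
Eliminate b (×60 and ×5, subtract): -250·a = -0.850 → a = ∂h/∂x = +0.003400
Back-substitute: b = ∂h/∂y = +0.004000.
Flow = −∇h = (-0.003400 east, -0.004000 north), which points southwest.

SW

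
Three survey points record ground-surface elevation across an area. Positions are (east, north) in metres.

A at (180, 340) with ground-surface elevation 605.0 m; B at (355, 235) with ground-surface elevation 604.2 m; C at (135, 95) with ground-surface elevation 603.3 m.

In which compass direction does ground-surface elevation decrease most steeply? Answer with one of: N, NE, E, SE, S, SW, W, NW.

Taking A as reference: B−A = (175, -105, -0.8); C−A = (-45, -245, -1.7).
Solve a·Δx + b·Δy = Δz: det = 175·(-245) − (-45)·(-105) = -47600.
∂z/∂x = [(-0.8)·(-245) − (-1.7)·(-105)] / -47600 = -0.0003676
∂z/∂y = [175·(-1.7) − (-45)·(-0.8)] / -47600 = +0.007006
Steepest decrease is along −∇f = (+0.0003676 E, -0.007006 N) → south.

S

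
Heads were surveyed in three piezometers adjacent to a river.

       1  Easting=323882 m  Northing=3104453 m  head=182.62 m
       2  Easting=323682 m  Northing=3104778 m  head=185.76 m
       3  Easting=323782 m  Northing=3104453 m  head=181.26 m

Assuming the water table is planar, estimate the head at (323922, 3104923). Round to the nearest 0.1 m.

191.6 m

Three-point gradient (reference 1): Δ to 2 = (-200, 325, +3.14), Δ to 3 = (-100, 0, -1.36).
∂h/∂x = +0.01360, ∂h/∂y = +0.01803 (det = 32500).
h(323922, 3104923) = 182.62 + (+0.01360)·(40) + (+0.01803)·(470) = 182.62 +0.544 +8.474 = 191.638 m.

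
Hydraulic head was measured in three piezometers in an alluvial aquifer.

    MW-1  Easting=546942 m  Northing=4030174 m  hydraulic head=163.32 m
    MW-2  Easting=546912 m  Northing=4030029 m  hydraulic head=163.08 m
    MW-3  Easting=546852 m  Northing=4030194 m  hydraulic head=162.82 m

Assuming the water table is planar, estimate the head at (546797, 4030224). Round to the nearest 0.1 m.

With h = a·x + b·y + c and MW-1 as origin, the differences give:
  (-30)·a + (-145)·b = -0.24
  (-90)·a + 20·b = -0.50
Eliminate b (×20 and ×(-145), subtract): -13650·a = -77.300 → a = ∂h/∂x = +0.005663
Back-substitute: b = ∂h/∂y = +0.0004835.
h(546797, 4030224) = 163.32 + (+0.005663)·(-145) + (+0.0004835)·(50) = 163.32 -0.821 +0.024 = 162.523 m.

162.5 m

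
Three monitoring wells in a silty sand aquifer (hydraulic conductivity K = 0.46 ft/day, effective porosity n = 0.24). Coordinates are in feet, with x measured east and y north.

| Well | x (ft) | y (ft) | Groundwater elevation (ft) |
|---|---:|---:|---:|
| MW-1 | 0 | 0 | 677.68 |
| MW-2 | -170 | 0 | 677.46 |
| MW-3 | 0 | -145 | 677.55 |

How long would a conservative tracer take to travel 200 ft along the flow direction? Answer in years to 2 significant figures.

180 years

∂h/∂x = (677.46 − 677.68) / (-170 − 0) = +0.001294
∂h/∂y = (677.55 − 677.68) / (-145 − 0) = +0.0008966
|∇h| = √(0.001294² + 0.0008966²) = 0.001574
Seepage velocity v = K·i/n = 0.46 × 0.001574 / 0.24 = 0.003017 ft/day.
t = 200 / 0.003017 = 6.629e+04 days = 181 years.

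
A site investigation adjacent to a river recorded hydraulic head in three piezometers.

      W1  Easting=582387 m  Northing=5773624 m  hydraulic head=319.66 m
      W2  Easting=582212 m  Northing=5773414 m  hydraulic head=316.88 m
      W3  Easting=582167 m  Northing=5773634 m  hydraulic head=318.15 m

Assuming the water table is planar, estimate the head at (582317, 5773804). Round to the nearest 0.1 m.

320.5 m

Taking W1 as reference: W2−W1 = (-175, -210, -2.78); W3−W1 = (-220, 10, -1.51).
Solve a·Δx + b·Δy = Δh: det = (-175)·10 − (-220)·(-210) = -47950.
∂h/∂x = [(-2.78)·10 − (-1.51)·(-210)] / -47950 = +0.007193
∂h/∂y = [(-175)·(-1.51) − (-220)·(-2.78)] / -47950 = +0.007244
h(582317, 5773804) = 319.66 + (+0.007193)·(-70) + (+0.007244)·(180) = 319.66 -0.504 +1.304 = 320.460 m.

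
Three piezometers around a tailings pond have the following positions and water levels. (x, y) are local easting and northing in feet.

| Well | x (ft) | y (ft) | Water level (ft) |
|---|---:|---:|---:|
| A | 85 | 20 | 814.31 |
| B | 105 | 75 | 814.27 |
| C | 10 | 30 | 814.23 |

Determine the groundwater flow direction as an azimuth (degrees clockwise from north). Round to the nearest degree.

With h = a·x + b·y + c and A as origin, the differences give:
  20·a + 55·b = -0.04
  (-75)·a + 10·b = -0.08
Eliminate b (×10 and ×55, subtract): 4325·a = 4.000 → a = ∂h/∂x = +0.0009249
Back-substitute: b = ∂h/∂y = -0.001064.
Flow direction (−∇h) has components (-0.0009249 E, +0.001064 N).
Azimuth = atan2(E, N) = atan2(-0.0009249, +0.001064) = 319.0° ≈ 319°.

319°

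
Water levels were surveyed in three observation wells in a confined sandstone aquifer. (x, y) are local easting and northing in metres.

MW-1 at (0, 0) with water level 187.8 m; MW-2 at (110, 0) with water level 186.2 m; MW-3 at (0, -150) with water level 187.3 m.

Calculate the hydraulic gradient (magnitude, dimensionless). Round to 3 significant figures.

0.0149

∂h/∂x = (186.2 − 187.8) / (110 − 0) = -0.01455
∂h/∂y = (187.3 − 187.8) / (-150 − 0) = +0.003333
|∇h| = √(-0.01455² + 0.003333²) = 0.01493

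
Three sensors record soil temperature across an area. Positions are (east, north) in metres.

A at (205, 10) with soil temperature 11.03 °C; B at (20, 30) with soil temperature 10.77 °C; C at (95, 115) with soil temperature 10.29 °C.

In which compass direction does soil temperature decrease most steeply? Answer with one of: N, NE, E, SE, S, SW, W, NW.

N

Differences from A: to B (Δx, Δy, Δh) = (-185, 20, -0.26); to C = (-110, 105, -0.74).
Determinant of the coordinate differences = (-185)·105 − (-110)·20 = -17225.
∂T/∂x = [(-0.26)·105 − (-0.74)·20] / -17225 = +0.0007257
∂T/∂y = [(-185)·(-0.74) − (-110)·(-0.26)] / -17225 = -0.006287
Steepest decrease is along −∇f = (-0.0007257 E, +0.006287 N) → north.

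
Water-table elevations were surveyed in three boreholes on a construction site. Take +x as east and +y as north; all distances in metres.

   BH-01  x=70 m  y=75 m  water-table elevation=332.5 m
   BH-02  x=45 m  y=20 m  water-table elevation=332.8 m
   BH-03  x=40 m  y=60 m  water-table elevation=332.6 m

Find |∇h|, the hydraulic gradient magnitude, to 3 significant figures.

Three-point gradient (reference BH-01): Δ to BH-02 = (-25, -55, +0.3), Δ to BH-03 = (-30, -15, +0.1).
∂h/∂x = -0.0007843, ∂h/∂y = -0.005098 (det = -1275).
|∇h| = √(-0.0007843² + -0.005098²) = 0.005158

0.00516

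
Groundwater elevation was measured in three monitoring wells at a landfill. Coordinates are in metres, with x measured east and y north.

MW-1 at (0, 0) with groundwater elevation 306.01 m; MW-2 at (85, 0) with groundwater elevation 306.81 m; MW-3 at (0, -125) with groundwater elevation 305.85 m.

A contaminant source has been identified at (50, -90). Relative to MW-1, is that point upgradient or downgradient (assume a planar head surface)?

upgradient

∂h/∂x = (306.81 − 306.01) / (85 − 0) = +0.009412
∂h/∂y = (305.85 − 306.01) / (-125 − 0) = +0.001280
Head at (50, -90) = 306.01 + (+0.009412)·(50) + (+0.001280)·(-90) = 306.37 m.
That is higher than the 306.01 m at MW-1, so the point is upgradient.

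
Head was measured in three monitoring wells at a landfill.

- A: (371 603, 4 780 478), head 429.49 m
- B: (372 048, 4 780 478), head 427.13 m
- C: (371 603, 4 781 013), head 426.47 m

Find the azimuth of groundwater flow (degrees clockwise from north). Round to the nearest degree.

∂h/∂x = (427.13 − 429.49) / (372048 − 371603) = -0.005303
∂h/∂y = (426.47 − 429.49) / (4781013 − 4780478) = -0.005645
Flow direction (−∇h) has components (+0.005303 E, +0.005645 N).
Azimuth = atan2(E, N) = atan2(+0.005303, +0.005645) = 43.2° ≈ 043°.

043°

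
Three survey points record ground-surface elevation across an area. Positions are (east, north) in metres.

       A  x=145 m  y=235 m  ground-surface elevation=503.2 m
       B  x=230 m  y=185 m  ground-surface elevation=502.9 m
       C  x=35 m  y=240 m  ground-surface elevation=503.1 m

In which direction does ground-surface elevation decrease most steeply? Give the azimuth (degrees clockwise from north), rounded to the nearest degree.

189°

Differences from A: to B (Δx, Δy, Δh) = (85, -50, -0.3); to C = (-110, 5, -0.1).
Determinant of the coordinate differences = 85·5 − (-110)·(-50) = -5075.
∂z/∂x = [(-0.3)·5 − (-0.1)·(-50)] / -5075 = +0.001281
∂z/∂y = [85·(-0.1) − (-110)·(-0.3)] / -5075 = +0.008177
Steepest decrease is along −∇f: components (-0.001281 E, -0.008177 N).
Azimuth = atan2(-0.001281, -0.008177) = 188.9° ≈ 189°.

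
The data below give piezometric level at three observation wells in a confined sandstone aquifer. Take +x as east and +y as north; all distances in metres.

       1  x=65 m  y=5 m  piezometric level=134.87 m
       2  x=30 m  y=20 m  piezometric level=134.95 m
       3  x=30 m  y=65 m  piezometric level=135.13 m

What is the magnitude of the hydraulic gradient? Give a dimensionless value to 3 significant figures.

Taking 1 as reference: 2−1 = (-35, 15, +0.08); 3−1 = (-35, 60, +0.26).
Solve a·Δx + b·Δy = Δh: det = (-35)·60 − (-35)·15 = -1575.
∂h/∂x = [(+0.08)·60 − (+0.26)·15] / -1575 = -0.0005714
∂h/∂y = [(-35)·(+0.26) − (-35)·(+0.08)] / -1575 = +0.004000
|∇h| = √(-0.0005714² + 0.004000²) = 0.004041

0.00404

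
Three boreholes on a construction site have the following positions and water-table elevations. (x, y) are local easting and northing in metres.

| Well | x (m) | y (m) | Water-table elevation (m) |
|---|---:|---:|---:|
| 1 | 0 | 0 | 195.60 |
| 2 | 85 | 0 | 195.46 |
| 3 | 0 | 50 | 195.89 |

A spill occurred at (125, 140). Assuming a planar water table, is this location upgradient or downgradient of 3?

∂h/∂x = (195.46 − 195.60) / (85 − 0) = -0.001647
∂h/∂y = (195.89 − 195.60) / (50 − 0) = +0.005800
Head at (125, 140) = 195.60 + (-0.001647)·(125) + (+0.005800)·(140) = 196.21 m.
That is higher than the 195.89 m at 3, so the point is upgradient.

upgradient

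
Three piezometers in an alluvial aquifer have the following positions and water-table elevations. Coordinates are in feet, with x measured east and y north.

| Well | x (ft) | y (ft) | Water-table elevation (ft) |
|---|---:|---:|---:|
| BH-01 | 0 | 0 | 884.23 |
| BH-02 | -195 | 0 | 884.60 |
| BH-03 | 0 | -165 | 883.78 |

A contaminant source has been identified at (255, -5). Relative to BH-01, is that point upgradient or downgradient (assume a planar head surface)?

downgradient

∂h/∂x = (884.60 − 884.23) / (-195 − 0) = -0.001897
∂h/∂y = (883.78 − 884.23) / (-165 − 0) = +0.002727
Head at (255, -5) = 884.23 + (-0.001897)·(255) + (+0.002727)·(-5) = 883.73 ft.
That is lower than the 884.23 ft at BH-01, so the point is downgradient.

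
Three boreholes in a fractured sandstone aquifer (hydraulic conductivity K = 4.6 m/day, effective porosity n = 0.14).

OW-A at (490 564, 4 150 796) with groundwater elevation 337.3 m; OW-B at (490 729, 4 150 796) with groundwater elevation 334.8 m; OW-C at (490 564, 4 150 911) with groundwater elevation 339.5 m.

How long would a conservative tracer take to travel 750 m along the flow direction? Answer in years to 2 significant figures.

2.6 years

∂h/∂x = (334.8 − 337.3) / (490729 − 490564) = -0.01515
∂h/∂y = (339.5 − 337.3) / (4150911 − 4150796) = +0.01913
|∇h| = √(-0.01515² + 0.01913²) = 0.0244
Seepage velocity v = K·i/n = 4.6 × 0.0244 / 0.14 = 0.8017 m/day.
t = 750 / 0.8017 = 935.5 days = 2.56 years.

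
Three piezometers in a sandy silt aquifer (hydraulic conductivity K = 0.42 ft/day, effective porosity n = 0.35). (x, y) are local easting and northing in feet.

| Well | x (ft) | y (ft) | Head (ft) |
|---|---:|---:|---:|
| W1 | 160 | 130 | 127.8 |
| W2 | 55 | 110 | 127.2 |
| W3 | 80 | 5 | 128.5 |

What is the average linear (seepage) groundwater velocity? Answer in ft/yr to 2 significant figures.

5.7 ft/yr

With h = a·x + b·y + c and W1 as origin, the differences give:
  (-105)·a + (-20)·b = -0.6
  (-80)·a + (-125)·b = +0.7
Eliminate b (×(-125) and ×(-20), subtract): 11525·a = 89.00 → a = ∂h/∂x = +0.007722
Back-substitute: b = ∂h/∂y = -0.01054.
|∇h| = √(0.007722² + -0.01054²) = 0.01307
Seepage velocity v = K·i/n = 0.42 × 0.01307 / 0.35 = 0.01568 ft/day = 5.727 ft/yr.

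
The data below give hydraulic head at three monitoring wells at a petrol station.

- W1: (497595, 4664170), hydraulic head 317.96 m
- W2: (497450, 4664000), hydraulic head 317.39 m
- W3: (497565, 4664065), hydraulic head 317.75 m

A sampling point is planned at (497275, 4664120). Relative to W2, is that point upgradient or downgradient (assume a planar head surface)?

downgradient

With h = a·x + b·y + c and W1 as origin, the differences give:
  (-145)·a + (-170)·b = -0.57
  (-30)·a + (-105)·b = -0.21
Eliminate b (×(-105) and ×(-170), subtract): 10125·a = 24.150 → a = ∂h/∂x = +0.002385
Back-substitute: b = ∂h/∂y = +0.001319.
Head at (497275, 4664120) = 317.96 + (+0.002385)·(-320) + (+0.001319)·(-50) = 317.13 m.
That is lower than the 317.39 m at W2, so the point is downgradient.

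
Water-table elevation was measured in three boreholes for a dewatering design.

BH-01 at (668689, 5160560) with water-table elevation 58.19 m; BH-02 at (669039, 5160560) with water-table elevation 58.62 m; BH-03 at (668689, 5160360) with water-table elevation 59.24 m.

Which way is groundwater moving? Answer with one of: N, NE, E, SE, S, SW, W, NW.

∂h/∂x = (58.62 − 58.19) / (669039 − 668689) = +0.001229
∂h/∂y = (59.24 − 58.19) / (5160360 − 5160560) = -0.005250
Flow = −∇h = (-0.001229 east, +0.005250 north), which points north.

N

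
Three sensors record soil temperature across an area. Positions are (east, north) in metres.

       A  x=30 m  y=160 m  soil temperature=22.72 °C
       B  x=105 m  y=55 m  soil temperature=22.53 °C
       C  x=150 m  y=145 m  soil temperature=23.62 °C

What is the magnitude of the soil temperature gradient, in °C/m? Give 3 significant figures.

With T = a·x + b·y + c and A as origin, the differences give:
  75·a + (-105)·b = -0.19
  120·a + (-15)·b = +0.90
Eliminate b (×(-15) and ×(-105), subtract): 11475·a = 97.350 → a = ∂T/∂x = +0.008484
Back-substitute: b = ∂T/∂y = +0.007869.
|∇f| = √(0.008484² + 0.007869²) = 0.01157 °C/m

0.0116 °C/m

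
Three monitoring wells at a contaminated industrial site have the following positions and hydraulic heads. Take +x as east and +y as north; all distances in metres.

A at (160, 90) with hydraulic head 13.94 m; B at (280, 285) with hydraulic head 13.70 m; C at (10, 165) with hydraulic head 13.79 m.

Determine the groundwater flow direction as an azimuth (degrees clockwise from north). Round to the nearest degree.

Taking A as reference: B−A = (120, 195, -0.24); C−A = (-150, 75, -0.15).
Determinant of the coordinate differences = 120·75 − (-150)·195 = 38250.
∂h/∂x = [(-0.24)·75 − (-0.15)·195] / 38250 = +0.0002941
∂h/∂y = [120·(-0.15) − (-150)·(-0.24)] / 38250 = -0.001412
Flow direction (−∇h) has components (-0.0002941 E, +0.001412 N).
Azimuth = atan2(E, N) = atan2(-0.0002941, +0.001412) = 348.2° ≈ 348°.

348°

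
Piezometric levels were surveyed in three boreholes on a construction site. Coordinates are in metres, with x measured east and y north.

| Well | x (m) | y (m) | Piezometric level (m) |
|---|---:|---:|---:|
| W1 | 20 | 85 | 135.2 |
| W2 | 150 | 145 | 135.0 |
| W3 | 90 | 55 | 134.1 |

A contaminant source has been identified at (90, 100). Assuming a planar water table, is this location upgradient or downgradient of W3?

upgradient

With h = a·x + b·y + c and W1 as origin, the differences give:
  130·a + 60·b = -0.2
  70·a + (-30)·b = -1.1
Eliminate b (×(-30) and ×60, subtract): -8100·a = 72.00 → a = ∂h/∂x = -0.008889
Back-substitute: b = ∂h/∂y = +0.01593.
Head at (90, 100) = 135.2 + (-0.008889)·(70) + (+0.01593)·(15) = 134.82 m.
That is higher than the 134.1 m at W3, so the point is upgradient.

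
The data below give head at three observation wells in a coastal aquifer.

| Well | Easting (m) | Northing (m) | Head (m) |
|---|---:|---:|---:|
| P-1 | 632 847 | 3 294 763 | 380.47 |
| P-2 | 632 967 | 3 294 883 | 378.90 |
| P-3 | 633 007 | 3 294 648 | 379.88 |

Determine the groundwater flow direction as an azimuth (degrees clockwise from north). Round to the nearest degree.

With h = a·x + b·y + c and P-1 as origin, the differences give:
  120·a + 120·b = -1.57
  160·a + (-115)·b = -0.59
Eliminate b (×(-115) and ×120, subtract): -33000·a = 251.350 → a = ∂h/∂x = -0.007617
Back-substitute: b = ∂h/∂y = -0.005467.
Flow direction (−∇h) has components (+0.007617 E, +0.005467 N).
Azimuth = atan2(E, N) = atan2(+0.007617, +0.005467) = 54.3° ≈ 054°.

054°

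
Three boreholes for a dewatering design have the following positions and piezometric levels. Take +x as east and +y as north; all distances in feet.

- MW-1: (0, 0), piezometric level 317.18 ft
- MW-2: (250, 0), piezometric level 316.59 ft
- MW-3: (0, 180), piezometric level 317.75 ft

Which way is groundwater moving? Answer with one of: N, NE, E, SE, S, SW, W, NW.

∂h/∂x = (316.59 − 317.18) / (250 − 0) = -0.002360
∂h/∂y = (317.75 − 317.18) / (180 − 0) = +0.003167
Flow = −∇h = (+0.002360 east, -0.003167 north), which points southeast.

SE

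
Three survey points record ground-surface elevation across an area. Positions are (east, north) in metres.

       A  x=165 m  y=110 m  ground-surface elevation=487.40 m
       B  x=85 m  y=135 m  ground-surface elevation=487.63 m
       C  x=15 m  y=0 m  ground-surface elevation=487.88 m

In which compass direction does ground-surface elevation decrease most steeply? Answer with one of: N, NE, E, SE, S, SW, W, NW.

E

Differences from A: to B (Δx, Δy, Δh) = (-80, 25, +0.23); to C = (-150, -110, +0.48).
Determinant of the coordinate differences = (-80)·(-110) − (-150)·25 = 12550.
∂z/∂x = [(+0.23)·(-110) − (+0.48)·25] / 12550 = -0.002972
∂z/∂y = [(-80)·(+0.48) − (-150)·(+0.23)] / 12550 = -0.0003108
Steepest decrease is along −∇f = (+0.002972 E, +0.0003108 N) → east.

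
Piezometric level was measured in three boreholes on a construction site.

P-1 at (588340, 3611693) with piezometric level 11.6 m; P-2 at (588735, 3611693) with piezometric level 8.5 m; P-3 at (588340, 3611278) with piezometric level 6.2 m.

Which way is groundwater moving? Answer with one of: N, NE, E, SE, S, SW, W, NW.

SE

∂h/∂x = (8.5 − 11.6) / (588735 − 588340) = -0.007848
∂h/∂y = (6.2 − 11.6) / (3611278 − 3611693) = +0.01301
Flow = −∇h = (+0.007848 east, -0.01301 north), which points southeast.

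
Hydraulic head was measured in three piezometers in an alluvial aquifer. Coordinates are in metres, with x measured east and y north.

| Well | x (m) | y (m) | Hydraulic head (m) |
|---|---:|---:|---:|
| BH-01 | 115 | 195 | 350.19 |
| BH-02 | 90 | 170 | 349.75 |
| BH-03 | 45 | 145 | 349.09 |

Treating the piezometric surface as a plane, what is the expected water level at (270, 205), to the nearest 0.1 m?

352.0 m

With h = a·x + b·y + c and BH-01 as origin, the differences give:
  (-25)·a + (-25)·b = -0.44
  (-70)·a + (-50)·b = -1.10
Eliminate b (×(-50) and ×(-25), subtract): -500·a = -5.500 → a = ∂h/∂x = +0.01100
Back-substitute: b = ∂h/∂y = +0.006600.
h(270, 205) = 350.19 + (+0.01100)·(155) + (+0.006600)·(10) = 350.19 +1.705 +0.066 = 351.961 m.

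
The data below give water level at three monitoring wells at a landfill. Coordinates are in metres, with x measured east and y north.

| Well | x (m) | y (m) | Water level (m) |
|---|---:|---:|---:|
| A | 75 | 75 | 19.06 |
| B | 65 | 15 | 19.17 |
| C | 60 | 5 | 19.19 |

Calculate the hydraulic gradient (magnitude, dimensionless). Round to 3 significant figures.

0.00182

Taking A as reference: B−A = (-10, -60, +0.11); C−A = (-15, -70, +0.13).
Determinant of the coordinate differences = (-10)·(-70) − (-15)·(-60) = -200.
∂h/∂x = [(+0.11)·(-70) − (+0.13)·(-60)] / -200 = -0.0005000
∂h/∂y = [(-10)·(+0.13) − (-15)·(+0.11)] / -200 = -0.001750
|∇h| = √(-0.0005000² + -0.001750²) = 0.00182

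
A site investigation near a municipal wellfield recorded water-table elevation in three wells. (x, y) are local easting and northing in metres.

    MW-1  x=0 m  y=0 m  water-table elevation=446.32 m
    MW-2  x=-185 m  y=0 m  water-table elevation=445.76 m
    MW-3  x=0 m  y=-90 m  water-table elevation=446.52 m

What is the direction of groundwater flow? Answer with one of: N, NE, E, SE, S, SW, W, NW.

NW

∂h/∂x = (445.76 − 446.32) / (-185 − 0) = +0.003027
∂h/∂y = (446.52 − 446.32) / (-90 − 0) = -0.002222
Flow = −∇h = (-0.003027 east, +0.002222 north), which points northwest.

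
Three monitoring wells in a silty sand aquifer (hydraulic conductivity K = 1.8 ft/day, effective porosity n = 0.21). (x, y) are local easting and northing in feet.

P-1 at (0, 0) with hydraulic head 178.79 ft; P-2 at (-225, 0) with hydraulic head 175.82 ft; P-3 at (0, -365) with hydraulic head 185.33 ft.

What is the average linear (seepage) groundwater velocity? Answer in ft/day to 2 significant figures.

0.19 ft/day

∂h/∂x = (175.82 − 178.79) / (-225 − 0) = +0.01320
∂h/∂y = (185.33 − 178.79) / (-365 − 0) = -0.01792
|∇h| = √(0.01320² + -0.01792²) = 0.02226
Seepage velocity v = K·i/n = 1.8 × 0.02226 / 0.21 = 0.1908 ft/day.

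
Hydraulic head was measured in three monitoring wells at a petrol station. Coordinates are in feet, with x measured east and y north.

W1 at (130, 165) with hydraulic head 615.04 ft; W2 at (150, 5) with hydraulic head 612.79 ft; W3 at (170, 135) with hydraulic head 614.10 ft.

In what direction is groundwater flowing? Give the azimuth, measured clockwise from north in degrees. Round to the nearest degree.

131°

Taking W1 as reference: W2−W1 = (20, -160, -2.25); W3−W1 = (40, -30, -0.94).
Determinant of the coordinate differences = 20·(-30) − 40·(-160) = 5800.
∂h/∂x = [(-2.25)·(-30) − (-0.94)·(-160)] / 5800 = -0.01429
∂h/∂y = [20·(-0.94) − 40·(-2.25)] / 5800 = +0.01228
Flow direction (−∇h) has components (+0.01429 E, -0.01228 N).
Azimuth = atan2(E, N) = atan2(+0.01429, -0.01228) = 130.7° ≈ 131°.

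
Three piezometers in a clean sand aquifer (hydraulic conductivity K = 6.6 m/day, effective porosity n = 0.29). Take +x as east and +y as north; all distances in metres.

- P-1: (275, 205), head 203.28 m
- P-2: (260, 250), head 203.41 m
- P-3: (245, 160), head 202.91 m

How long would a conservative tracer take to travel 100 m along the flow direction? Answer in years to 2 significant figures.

Taking P-1 as reference: P-2−P-1 = (-15, 45, +0.13); P-3−P-1 = (-30, -45, -0.37).
Determinant of the coordinate differences = (-15)·(-45) − (-30)·45 = 2025.
∂h/∂x = [(+0.13)·(-45) − (-0.37)·45] / 2025 = +0.005333
∂h/∂y = [(-15)·(-0.37) − (-30)·(+0.13)] / 2025 = +0.004667
|∇h| = √(0.005333² + 0.004667²) = 0.007087
Seepage velocity v = K·i/n = 6.6 × 0.007087 / 0.29 = 0.1613 m/day.
t = 100 / 0.1613 = 620 days = 1.7 years.

1.7 years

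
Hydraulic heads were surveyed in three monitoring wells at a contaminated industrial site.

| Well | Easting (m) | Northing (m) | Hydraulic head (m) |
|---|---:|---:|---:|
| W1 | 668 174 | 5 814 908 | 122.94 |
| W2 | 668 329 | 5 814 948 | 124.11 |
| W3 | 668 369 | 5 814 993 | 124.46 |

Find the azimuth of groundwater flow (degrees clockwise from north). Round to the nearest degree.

259°

Differences from W1: to W2 (Δx, Δy, Δh) = (155, 40, +1.17); to W3 = (195, 85, +1.52).
Solve a·Δx + b·Δy = Δh: det = 155·85 − 195·40 = 5375.
∂h/∂x = [(+1.17)·85 − (+1.52)·40] / 5375 = +0.007191
∂h/∂y = [155·(+1.52) − 195·(+1.17)] / 5375 = +0.001386
Flow direction (−∇h) has components (-0.007191 E, -0.001386 N).
Azimuth = atan2(E, N) = atan2(-0.007191, -0.001386) = 259.1° ≈ 259°.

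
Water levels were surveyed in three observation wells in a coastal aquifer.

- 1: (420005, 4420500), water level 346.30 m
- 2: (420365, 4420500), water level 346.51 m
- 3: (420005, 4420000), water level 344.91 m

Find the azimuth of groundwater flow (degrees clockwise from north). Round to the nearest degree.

192°

∂h/∂x = (346.51 − 346.30) / (420365 − 420005) = +0.0005833
∂h/∂y = (344.91 − 346.30) / (4420000 − 4420500) = +0.002780
Flow direction (−∇h) has components (-0.0005833 E, -0.002780 N).
Azimuth = atan2(E, N) = atan2(-0.0005833, -0.002780) = 191.9° ≈ 192°.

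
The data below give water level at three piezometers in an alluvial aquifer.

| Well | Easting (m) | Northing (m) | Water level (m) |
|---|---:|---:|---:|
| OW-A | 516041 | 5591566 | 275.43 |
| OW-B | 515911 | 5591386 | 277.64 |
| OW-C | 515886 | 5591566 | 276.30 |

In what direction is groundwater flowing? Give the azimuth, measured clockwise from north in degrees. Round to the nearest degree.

Differences from OW-A: to OW-B (Δx, Δy, Δh) = (-130, -180, +2.21); to OW-C = (-155, 0, +0.87).
Solve a·Δx + b·Δy = Δh: det = (-130)·0 − (-155)·(-180) = -27900.
∂h/∂x = [(+2.21)·0 − (+0.87)·(-180)] / -27900 = -0.005613
∂h/∂y = [(-130)·(+0.87) − (-155)·(+2.21)] / -27900 = -0.008224
Flow direction (−∇h) has components (+0.005613 E, +0.008224 N).
Azimuth = atan2(E, N) = atan2(+0.005613, +0.008224) = 34.3° ≈ 034°.

034°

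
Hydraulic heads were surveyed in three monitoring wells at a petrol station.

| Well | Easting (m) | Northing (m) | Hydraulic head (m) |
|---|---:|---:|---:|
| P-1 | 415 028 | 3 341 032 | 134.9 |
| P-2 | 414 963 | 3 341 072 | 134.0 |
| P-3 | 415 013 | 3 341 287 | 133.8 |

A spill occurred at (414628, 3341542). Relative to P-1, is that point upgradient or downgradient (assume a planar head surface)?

Three-point gradient (reference P-1): Δ to P-2 = (-65, 40, -0.9), Δ to P-3 = (-15, 255, -1.1).
∂h/∂x = +0.01161, ∂h/∂y = -0.003631 (det = -15975).
Head at (414628, 3341542) = 134.9 + (+0.01161)·(-400) + (-0.003631)·(510) = 128.40 m.
That is lower than the 134.9 m at P-1, so the point is downgradient.

downgradient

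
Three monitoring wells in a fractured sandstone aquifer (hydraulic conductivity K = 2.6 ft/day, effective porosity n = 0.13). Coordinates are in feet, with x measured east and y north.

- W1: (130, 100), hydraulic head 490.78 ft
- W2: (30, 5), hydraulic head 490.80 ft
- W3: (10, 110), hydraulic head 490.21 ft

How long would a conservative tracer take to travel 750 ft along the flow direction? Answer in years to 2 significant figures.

16 years

Taking W1 as reference: W2−W1 = (-100, -95, +0.02); W3−W1 = (-120, 10, -0.57).
Determinant of the coordinate differences = (-100)·10 − (-120)·(-95) = -12400.
∂h/∂x = [(+0.02)·10 − (-0.57)·(-95)] / -12400 = +0.004351
∂h/∂y = [(-100)·(-0.57) − (-120)·(+0.02)] / -12400 = -0.004790
|∇h| = √(0.004351² + -0.004790²) = 0.006471
Seepage velocity v = K·i/n = 2.6 × 0.006471 / 0.13 = 0.1294 ft/day.
t = 750 / 0.1294 = 5796 days = 15.9 years.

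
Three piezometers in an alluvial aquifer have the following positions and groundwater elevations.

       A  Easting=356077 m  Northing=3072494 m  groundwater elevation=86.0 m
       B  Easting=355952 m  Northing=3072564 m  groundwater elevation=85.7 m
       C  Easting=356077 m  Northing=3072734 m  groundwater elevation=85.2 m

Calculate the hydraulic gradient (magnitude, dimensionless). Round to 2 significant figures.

0.0034

Taking A as reference: B−A = (-125, 70, -0.3); C−A = (0, 240, -0.8).
Solve a·Δx + b·Δy = Δh: det = (-125)·240 − 0·70 = -30000.
∂h/∂x = [(-0.3)·240 − (-0.8)·70] / -30000 = +0.0005333
∂h/∂y = [(-125)·(-0.8) − 0·(-0.3)] / -30000 = -0.003333
|∇h| = √(0.0005333² + -0.003333²) = 0.003375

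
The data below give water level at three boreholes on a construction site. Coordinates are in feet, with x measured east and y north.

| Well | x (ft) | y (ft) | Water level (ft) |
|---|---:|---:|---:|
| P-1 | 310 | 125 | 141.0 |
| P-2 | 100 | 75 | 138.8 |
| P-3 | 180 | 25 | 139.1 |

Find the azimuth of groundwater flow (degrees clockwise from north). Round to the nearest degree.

228°

Differences from P-1: to P-2 (Δx, Δy, Δh) = (-210, -50, -2.2); to P-3 = (-130, -100, -1.9).
Determinant of the coordinate differences = (-210)·(-100) − (-130)·(-50) = 14500.
∂h/∂x = [(-2.2)·(-100) − (-1.9)·(-50)] / 14500 = +0.008621
∂h/∂y = [(-210)·(-1.9) − (-130)·(-2.2)] / 14500 = +0.007793
Flow direction (−∇h) has components (-0.008621 E, -0.007793 N).
Azimuth = atan2(E, N) = atan2(-0.008621, -0.007793) = 227.9° ≈ 228°.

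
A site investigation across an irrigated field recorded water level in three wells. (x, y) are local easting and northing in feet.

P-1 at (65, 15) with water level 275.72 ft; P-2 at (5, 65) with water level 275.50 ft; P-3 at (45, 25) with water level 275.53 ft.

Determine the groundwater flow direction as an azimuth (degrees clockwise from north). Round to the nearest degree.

With h = a·x + b·y + c and P-1 as origin, the differences give:
  (-60)·a + 50·b = -0.22
  (-20)·a + 10·b = -0.19
Eliminate b (×10 and ×50, subtract): 400·a = 7.300 → a = ∂h/∂x = +0.01825
Back-substitute: b = ∂h/∂y = +0.01750.
Flow direction (−∇h) has components (-0.01825 E, -0.01750 N).
Azimuth = atan2(E, N) = atan2(-0.01825, -0.01750) = 226.2° ≈ 226°.

226°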